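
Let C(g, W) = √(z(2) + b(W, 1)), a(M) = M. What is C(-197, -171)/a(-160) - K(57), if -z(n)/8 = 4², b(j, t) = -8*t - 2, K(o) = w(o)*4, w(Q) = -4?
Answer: 16 - I*√138/160 ≈ 16.0 - 0.073421*I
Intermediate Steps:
K(o) = -16 (K(o) = -4*4 = -16)
b(j, t) = -2 - 8*t
z(n) = -128 (z(n) = -8*4² = -8*16 = -128)
C(g, W) = I*√138 (C(g, W) = √(-128 + (-2 - 8*1)) = √(-128 + (-2 - 8)) = √(-128 - 10) = √(-138) = I*√138)
C(-197, -171)/a(-160) - K(57) = (I*√138)/(-160) - 1*(-16) = (I*√138)*(-1/160) + 16 = -I*√138/160 + 16 = 16 - I*√138/160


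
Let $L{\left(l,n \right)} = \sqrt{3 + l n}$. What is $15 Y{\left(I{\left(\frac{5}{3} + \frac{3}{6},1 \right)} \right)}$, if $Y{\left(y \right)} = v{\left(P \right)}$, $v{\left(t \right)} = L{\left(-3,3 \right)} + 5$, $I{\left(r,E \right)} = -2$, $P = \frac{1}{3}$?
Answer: $75 + 15 i \sqrt{6} \approx 75.0 + 36.742 i$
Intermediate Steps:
$P = \frac{1}{3} \approx 0.33333$
$v{\left(t \right)} = 5 + i \sqrt{6}$ ($v{\left(t \right)} = \sqrt{3 - 9} + 5 = \sqrt{-6} + 5 = i \sqrt{6} + 5 = 5 + i \sqrt{6}$)
$Y{\left(y \right)} = 5 + i \sqrt{6}$
$15 Y{\left(I{\left(\frac{5}{3} + \frac{3}{6},1 \right)} \right)} = 15 \left(5 + i \sqrt{6}\right) = 75 + 15 i \sqrt{6}$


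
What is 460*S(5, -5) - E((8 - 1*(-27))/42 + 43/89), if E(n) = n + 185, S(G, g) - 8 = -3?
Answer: 1128707/534 ≈ 2113.7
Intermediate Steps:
S(G, g) = 5 (S(G, g) = 8 - 3 = 5)
E(n) = 185 + n
460*S(5, -5) - E((8 - 1*(-27))/42 + 43/89) = 460*5 - (185 + ((8 - 1*(-27))/42 + 43/89)) = 2300 - (185 + ((8 + 27)*(1/42) + 43*(1/89))) = 2300 - (185 + (35*(1/42) + 43/89)) = 2300 - (185 + (5/6 + 43/89)) = 2300 - (185 + 703/534) = 2300 - 1*99493/534 = 2300 - 99493/534 = 1128707/534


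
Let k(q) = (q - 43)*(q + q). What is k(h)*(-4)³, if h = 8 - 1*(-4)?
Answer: 47616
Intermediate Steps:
h = 12 (h = 8 + 4 = 12)
k(q) = 2*q*(-43 + q) (k(q) = (-43 + q)*(2*q) = 2*q*(-43 + q))
k(h)*(-4)³ = (2*12*(-43 + 12))*(-4)³ = (2*12*(-31))*(-64) = -744*(-64) = 47616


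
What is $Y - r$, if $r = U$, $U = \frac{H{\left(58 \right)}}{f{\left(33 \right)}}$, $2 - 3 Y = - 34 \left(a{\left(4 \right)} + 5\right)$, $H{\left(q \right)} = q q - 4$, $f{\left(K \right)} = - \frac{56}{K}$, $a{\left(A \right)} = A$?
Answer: $\frac{6248}{3} \approx 2082.7$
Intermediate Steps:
$H{\left(q \right)} = -4 + q^{2}$ ($H{\left(q \right)} = q^{2} - 4 = -4 + q^{2}$)
$Y = \frac{308}{3}$ ($Y = \frac{2}{3} - \frac{\left(-34\right) \left(4 + 5\right)}{3} = \frac{2}{3} - \frac{\left(-34\right) 9}{3} = \frac{2}{3} - -102 = \frac{2}{3} + 102 = \frac{308}{3} \approx 102.67$)
$U = -1980$ ($U = \frac{-4 + 58^{2}}{\left(-56\right) \frac{1}{33}} = \frac{-4 + 3364}{\left(-56\right) \frac{1}{33}} = \frac{3360}{- \frac{56}{33}} = 3360 \left(- \frac{33}{56}\right) = -1980$)
$r = -1980$
$Y - r = \frac{308}{3} - -1980 = \frac{308}{3} + 1980 = \frac{6248}{3}$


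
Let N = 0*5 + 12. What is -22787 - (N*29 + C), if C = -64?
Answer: -23071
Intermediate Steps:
N = 12 (N = 0 + 12 = 12)
-22787 - (N*29 + C) = -22787 - (12*29 - 64) = -22787 - (348 - 64) = -22787 - 1*284 = -22787 - 284 = -23071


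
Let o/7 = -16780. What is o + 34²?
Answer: -116304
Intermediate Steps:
o = -117460 (o = 7*(-16780) = -117460)
o + 34² = -117460 + 34² = -117460 + 1156 = -116304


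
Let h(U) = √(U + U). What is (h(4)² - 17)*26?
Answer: -234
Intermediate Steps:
h(U) = √2*√U (h(U) = √(2*U) = √2*√U)
(h(4)² - 17)*26 = ((√2*√4)² - 17)*26 = ((√2*2)² - 17)*26 = ((2*√2)² - 17)*26 = (8 - 17)*26 = -9*26 = -234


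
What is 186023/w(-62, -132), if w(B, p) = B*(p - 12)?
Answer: 186023/8928 ≈ 20.836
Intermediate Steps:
w(B, p) = B*(-12 + p)
186023/w(-62, -132) = 186023/((-62*(-12 - 132))) = 186023/((-62*(-144))) = 186023/8928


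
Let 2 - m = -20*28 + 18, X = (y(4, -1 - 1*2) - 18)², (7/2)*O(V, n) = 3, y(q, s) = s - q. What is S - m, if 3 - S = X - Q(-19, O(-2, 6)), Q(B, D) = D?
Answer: -8156/7 ≈ -1165.1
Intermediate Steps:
O(V, n) = 6/7 (O(V, n) = (2/7)*3 = 6/7)
X = 625 (X = (((-1 - 1*2) - 1*4) - 18)² = (((-1 - 2) - 4) - 18)² = ((-3 - 4) - 18)² = (-7 - 18)² = (-25)² = 625)
S = -4348/7 (S = 3 - (625 - 1*6/7) = 3 - (625 - 6/7) = 3 - 1*4369/7 = 3 - 4369/7 = -4348/7 ≈ -621.14)
m = 544 (m = 2 - (-20*28 + 18) = 2 - (-560 + 18) = 2 - 1*(-542) = 2 + 542 = 544)
S - m = -4348/7 - 1*544 = -4348/7 - 544 = -8156/7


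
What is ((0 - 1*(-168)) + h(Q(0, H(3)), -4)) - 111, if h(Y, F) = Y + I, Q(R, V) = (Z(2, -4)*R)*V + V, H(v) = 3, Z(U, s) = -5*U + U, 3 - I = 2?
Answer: 61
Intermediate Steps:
I = 1 (I = 3 - 1*2 = 3 - 2 = 1)
Z(U, s) = -4*U
Q(R, V) = V - 8*R*V (Q(R, V) = ((-4*2)*R)*V + V = (-8*R)*V + V = -8*R*V + V = V - 8*R*V)
h(Y, F) = 1 + Y (h(Y, F) = Y + 1 = 1 + Y)
((0 - 1*(-168)) + h(Q(0, H(3)), -4)) - 111 = ((0 - 1*(-168)) + (1 + 3*(1 - 8*0))) - 111 = ((0 + 168) + (1 + 3*(1 + 0))) - 111 = (168 + (1 + 3*1)) - 111 = (168 + (1 + 3)) - 111 = (168 + 4) - 111 = 172 - 111 = 61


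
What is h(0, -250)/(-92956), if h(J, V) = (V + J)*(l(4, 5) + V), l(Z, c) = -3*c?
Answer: -33125/46478 ≈ -0.71270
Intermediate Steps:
h(J, V) = (-15 + V)*(J + V) (h(J, V) = (V + J)*(-3*5 + V) = (J + V)*(-15 + V) = (-15 + V)*(J + V))
h(0, -250)/(-92956) = ((-250)² - 15*0 - 15*(-250) + 0*(-250))/(-92956) = (62500 + 0 + 3750 + 0)*(-1/92956) = 66250*(-1/92956) = -33125/46478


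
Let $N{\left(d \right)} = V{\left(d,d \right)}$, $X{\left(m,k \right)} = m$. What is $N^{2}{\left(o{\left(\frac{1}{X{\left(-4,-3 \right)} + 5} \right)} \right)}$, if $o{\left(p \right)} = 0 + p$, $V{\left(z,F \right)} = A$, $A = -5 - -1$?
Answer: $16$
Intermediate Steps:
$A = -4$ ($A = -5 + 1 = -4$)
$V{\left(z,F \right)} = -4$
$o{\left(p \right)} = p$
$N{\left(d \right)} = -4$
$N^{2}{\left(o{\left(\frac{1}{X{\left(-4,-3 \right)} + 5} \right)} \right)} = \left(-4\right)^{2} = 16$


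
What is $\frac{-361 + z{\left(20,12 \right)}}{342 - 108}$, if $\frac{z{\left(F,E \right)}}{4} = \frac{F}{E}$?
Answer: $- \frac{1063}{702} \approx -1.5142$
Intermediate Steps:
$z{\left(F,E \right)} = \frac{4 F}{E}$ ($z{\left(F,E \right)} = 4 \frac{F}{E} = \frac{4 F}{E}$)
$\frac{-361 + z{\left(20,12 \right)}}{342 - 108} = \frac{-361 + 4 \cdot 20 \cdot \frac{1}{12}}{342 - 108} = \frac{-361 + 4 \cdot 20 \cdot \frac{1}{12}}{234} = \left(-361 + \frac{20}{3}\right) \frac{1}{234} = \left(- \frac{1063}{3}\right) \frac{1}{234} = - \frac{1063}{702}$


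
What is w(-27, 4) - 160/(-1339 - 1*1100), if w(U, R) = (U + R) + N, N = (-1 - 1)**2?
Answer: -46181/2439 ≈ -18.934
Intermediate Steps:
N = 4 (N = (-2)**2 = 4)
w(U, R) = 4 + R + U (w(U, R) = (U + R) + 4 = (R + U) + 4 = 4 + R + U)
w(-27, 4) - 160/(-1339 - 1*1100) = (4 + 4 - 27) - 160/(-1339 - 1*1100) = -19 - 160/(-1339 - 1100) = -19 - 160/(-2439) = -19 - 160*(-1/2439) = -19 + 160/2439 = -46181/2439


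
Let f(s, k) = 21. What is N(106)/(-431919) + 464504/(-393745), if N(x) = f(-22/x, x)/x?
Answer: -7088862401767/6008996781810 ≈ -1.1797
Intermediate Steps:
N(x) = 21/x
N(106)/(-431919) + 464504/(-393745) = (21/106)/(-431919) + 464504/(-393745) = (21*(1/106))*(-1/431919) + 464504*(-1/393745) = (21/106)*(-1/431919) - 464504/393745 = -7/15261138 - 464504/393745 = -7088862401767/6008996781810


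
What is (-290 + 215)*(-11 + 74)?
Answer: -4725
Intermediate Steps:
(-290 + 215)*(-11 + 74) = -75*63 = -4725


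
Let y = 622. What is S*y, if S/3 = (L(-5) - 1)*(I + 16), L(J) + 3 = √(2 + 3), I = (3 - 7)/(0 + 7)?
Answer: -806112/7 + 201528*√5/7 ≈ -50783.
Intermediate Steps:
I = -4/7 ≈ -0.57143
L(J) = -3 + √5 (L(J) = -3 + √(2 + 3) = -3 + √5)
S = -1296/7 + 324*√5/7 (S = 3*(((-3 + √5) - 1)*(-4/7 + 16)) = 3*((-4 + √5)*(108/7)) = 3*(-432/7 + 108*√5/7) = -1296/7 + 324*√5/7 ≈ -81.645)
S*y = (-1296/7 + 324*√5/7)*622 = -806112/7 + 201528*√5/7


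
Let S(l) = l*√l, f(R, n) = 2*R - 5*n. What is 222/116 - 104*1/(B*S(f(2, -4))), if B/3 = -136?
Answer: 111/58 + 13*√6/14688 ≈ 1.9160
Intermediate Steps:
B = -408 (B = 3*(-136) = -408)
f(R, n) = -5*n + 2*R
S(l) = l^(3/2)
222/116 - 104*1/(B*S(f(2, -4))) = 222/116 - 104*(-1/(408*(-5*(-4) + 2*2)^(3/2))) = 222*(1/116) - 104*(-1/(408*(20 + 4)^(3/2))) = 111/58 - 104*(-√6/117504) = 111/58 - (-13)*√6/14688 = 111/58 + 13*√6/14688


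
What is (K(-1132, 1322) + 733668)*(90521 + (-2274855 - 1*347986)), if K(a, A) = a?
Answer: -1855015563520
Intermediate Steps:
(K(-1132, 1322) + 733668)*(90521 + (-2274855 - 1*347986)) = (-1132 + 733668)*(90521 + (-2274855 - 1*347986)) = 732536*(90521 + (-2274855 - 347986)) = 732536*(90521 - 2622841) = 732536*(-2532320) = -1855015563520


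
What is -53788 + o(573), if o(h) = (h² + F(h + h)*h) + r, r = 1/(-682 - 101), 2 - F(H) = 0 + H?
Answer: -298300294/783 ≈ -3.8097e+5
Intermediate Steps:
F(H) = 2 - H (F(H) = 2 - (0 + H) = 2 - H)
r = -1/783 (r = 1/(-783) = -1/783 ≈ -0.0012771)
o(h) = -1/783 + h² + h*(2 - 2*h) (o(h) = (h² + (2 - (h + h))*h) - 1/783 = (h² + (2 - 2*h)*h) - 1/783 = (h² + h*(2 - 2*h)) - 1/783 = -1/783 + h² + h*(2 - 2*h))
-53788 + o(573) = -53788 + (-1/783 - 1*573² + 2*573) = -53788 + (-1/783 - 1*328329 + 1146) = -53788 + (-1/783 - 328329 + 1146) = -53788 - 256184290/783 = -298300294/783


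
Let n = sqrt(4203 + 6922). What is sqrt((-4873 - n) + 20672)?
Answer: sqrt(15799 - 5*sqrt(445)) ≈ 125.27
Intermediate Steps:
n = 5*sqrt(445) (n = sqrt(11125) = 5*sqrt(445) ≈ 105.48)
sqrt((-4873 - n) + 20672) = sqrt((-4873 - 5*sqrt(445)) + 20672) = sqrt(15799 - 5*sqrt(445))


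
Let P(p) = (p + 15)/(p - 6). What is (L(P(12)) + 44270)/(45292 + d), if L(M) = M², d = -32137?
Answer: 177161/52620 ≈ 3.3668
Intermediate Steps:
P(p) = (15 + p)/(-6 + p)
(L(P(12)) + 44270)/(45292 + d) = (((15 + 12)/(-6 + 12))² + 44270)/(45292 - 32137) = ((27/6)² + 44270)/13155 = (((⅙)*27)² + 44270)*(1/13155) = ((9/2)² + 44270)*(1/13155) = (81/4 + 44270)*(1/13155) = (177161/4)*(1/13155) = 177161/52620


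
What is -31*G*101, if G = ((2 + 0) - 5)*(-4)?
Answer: -37572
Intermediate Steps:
G = 12 (G = (2 - 5)*(-4) = -3*(-4) = 12)
-31*G*101 = -31*12*101 = -372*101 = -37572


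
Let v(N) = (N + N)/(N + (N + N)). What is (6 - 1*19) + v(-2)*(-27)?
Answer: -31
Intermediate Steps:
v(N) = ⅔ (v(N) = (2*N)/(N + 2*N) = (2*N)/((3*N)) = (2*N)*(1/(3*N)) = ⅔)
(6 - 1*19) + v(-2)*(-27) = (6 - 1*19) + (⅔)*(-27) = (6 - 19) - 18 = -13 - 18 = -31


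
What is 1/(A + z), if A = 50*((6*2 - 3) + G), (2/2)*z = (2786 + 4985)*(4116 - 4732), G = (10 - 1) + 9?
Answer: -1/4785586 ≈ -2.0896e-7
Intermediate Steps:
G = 18 (G = 9 + 9 = 18)
z = -4786936 (z = (2786 + 4985)*(4116 - 4732) = 7771*(-616) = -4786936)
A = 1350 (A = 50*((6*2 - 3) + 18) = 50*((12 - 3) + 18) = 50*(9 + 18) = 50*27 = 1350)
1/(A + z) = 1/(1350 - 4786936) = 1/(-4785586) = -1/4785586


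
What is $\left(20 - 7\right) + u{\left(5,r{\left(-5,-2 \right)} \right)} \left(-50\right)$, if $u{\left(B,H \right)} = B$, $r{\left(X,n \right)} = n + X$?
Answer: $-237$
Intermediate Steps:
$r{\left(X,n \right)} = X + n$
$\left(20 - 7\right) + u{\left(5,r{\left(-5,-2 \right)} \right)} \left(-50\right) = \left(20 - 7\right) + 5 \left(-50\right) = 13 - 250 = -237$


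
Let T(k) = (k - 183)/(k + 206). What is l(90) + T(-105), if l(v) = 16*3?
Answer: 4560/101 ≈ 45.148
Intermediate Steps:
T(k) = (-183 + k)/(206 + k)
l(v) = 48
l(90) + T(-105) = 48 + (-183 - 105)/(206 - 105) = 48 - 288/101 = 4560/101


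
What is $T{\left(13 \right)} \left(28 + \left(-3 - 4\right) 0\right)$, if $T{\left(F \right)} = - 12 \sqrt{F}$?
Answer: $- 336 \sqrt{13} \approx -1211.5$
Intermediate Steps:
$T{\left(13 \right)} \left(28 + \left(-3 - 4\right) 0\right) = - 12 \sqrt{13} \left(28 + \left(-3 - 4\right) 0\right) = - 12 \sqrt{13} \left(28 - 0\right) = - 12 \sqrt{13} \left(28 + 0\right) = - 12 \sqrt{13} \cdot 28 = - 336 \sqrt{13}$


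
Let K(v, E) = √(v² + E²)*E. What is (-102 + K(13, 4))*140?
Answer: -14280 + 560*√185 ≈ -6663.2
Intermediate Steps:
K(v, E) = E*√(E² + v²) (K(v, E) = √(E² + v²)*E = E*√(E² + v²))
(-102 + K(13, 4))*140 = (-102 + 4*√(4² + 13²))*140 = (-102 + 4*√(16 + 169))*140 = (-102 + 4*√185)*140 = -14280 + 560*√185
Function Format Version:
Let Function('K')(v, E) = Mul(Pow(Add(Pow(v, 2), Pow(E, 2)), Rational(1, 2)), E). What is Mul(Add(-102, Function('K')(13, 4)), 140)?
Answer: Add(-14280, Mul(560, Pow(185, Rational(1, 2)))) ≈ -6663.2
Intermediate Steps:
Function('K')(v, E) = Mul(E, Pow(Add(Pow(E, 2), Pow(v, 2)), Rational(1, 2))) (Function('K')(v, E) = Mul(Pow(Add(Pow(E, 2), Pow(v, 2)), Rational(1, 2)), E) = Mul(E, Pow(Add(Pow(E, 2), Pow(v, 2)), Rational(1, 2))))
Mul(Add(-102, Function('K')(13, 4)), 140) = Mul(Add(-102, Mul(4, Pow(Add(Pow(4, 2), Pow(13, 2)), Rational(1, 2)))), 140) = Mul(Add(-102, Mul(4, Pow(Add(16, 169), Rational(1, 2)))), 140) = Mul(Add(-102, Mul(4, Pow(185, Rational(1, 2)))), 140) = Add(-14280, Mul(560, Pow(185, Rational(1, 2))))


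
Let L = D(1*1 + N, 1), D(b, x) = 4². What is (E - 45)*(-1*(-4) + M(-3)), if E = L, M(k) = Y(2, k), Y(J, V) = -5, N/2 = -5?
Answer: 29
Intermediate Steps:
N = -10 (N = 2*(-5) = -10)
D(b, x) = 16
L = 16
M(k) = -5
E = 16
(E - 45)*(-1*(-4) + M(-3)) = (16 - 45)*(-1*(-4) - 5) = -29*(4 - 5) = -29*(-1) = 29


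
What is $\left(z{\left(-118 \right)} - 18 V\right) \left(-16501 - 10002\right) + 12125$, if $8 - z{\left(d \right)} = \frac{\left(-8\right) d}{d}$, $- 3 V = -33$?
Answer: $4835671$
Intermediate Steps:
$V = 11$ ($V = \left(- \frac{1}{3}\right) \left(-33\right) = 11$)
$z{\left(d \right)} = 16$ ($z{\left(d \right)} = 8 - \frac{\left(-8\right) d}{d} = 8 - -8 = 8 + 8 = 16$)
$\left(z{\left(-118 \right)} - 18 V\right) \left(-16501 - 10002\right) + 12125 = \left(16 - 198\right) \left(-16501 - 10002\right) + 12125 = \left(16 - 198\right) \left(-26503\right) + 12125 = \left(-182\right) \left(-26503\right) + 12125 = 4823546 + 12125 = 4835671$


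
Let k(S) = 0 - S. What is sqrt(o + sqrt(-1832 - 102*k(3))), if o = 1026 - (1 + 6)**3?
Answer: sqrt(683 + I*sqrt(1526)) ≈ 26.145 + 0.74707*I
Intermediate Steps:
k(S) = -S
o = 683 (o = 1026 - 1*7**3 = 1026 - 1*343 = 1026 - 343 = 683)
sqrt(o + sqrt(-1832 - 102*k(3))) = sqrt(683 + sqrt(-1832 - (-102)*3)) = sqrt(683 + sqrt(-1832 - 102*(-3))) = sqrt(683 + sqrt(-1832 + 306)) = sqrt(683 + sqrt(-1526)) = sqrt(683 + I*sqrt(1526))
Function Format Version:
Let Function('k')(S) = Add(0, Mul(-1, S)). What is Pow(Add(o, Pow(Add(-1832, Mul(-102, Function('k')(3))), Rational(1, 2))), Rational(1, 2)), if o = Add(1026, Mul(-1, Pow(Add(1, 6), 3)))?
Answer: Pow(Add(683, Mul(I, Pow(1526, Rational(1, 2)))), Rational(1, 2)) ≈ Add(26.145, Mul(0.74707, I))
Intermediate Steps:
Function('k')(S) = Mul(-1, S)
o = 683 (o = Add(1026, Mul(-1, Pow(7, 3))) = Add(1026, Mul(-1, 343)) = Add(1026, -343) = 683)
Pow(Add(o, Pow(Add(-1832, Mul(-102, Function('k')(3))), Rational(1, 2))), Rational(1, 2)) = Pow(Add(683, Pow(Add(-1832, Mul(-102, Mul(-1, 3))), Rational(1, 2))), Rational(1, 2)) = Pow(Add(683, Pow(Add(-1832, Mul(-102, -3)), Rational(1, 2))), Rational(1, 2)) = Pow(Add(683, Pow(Add(-1832, 306), Rational(1, 2))), Rational(1, 2)) = Pow(Add(683, Pow(-1526, Rational(1, 2))), Rational(1, 2)) = Pow(Add(683, Mul(I, Pow(1526, Rational(1, 2)))), Rational(1, 2))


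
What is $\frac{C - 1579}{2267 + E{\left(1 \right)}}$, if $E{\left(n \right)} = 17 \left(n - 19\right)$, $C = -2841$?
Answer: $- \frac{4420}{1961} \approx -2.254$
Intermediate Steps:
$E{\left(n \right)} = -323 + 17 n$ ($E{\left(n \right)} = 17 \left(-19 + n\right) = -323 + 17 n$)
$\frac{C - 1579}{2267 + E{\left(1 \right)}} = \frac{-2841 - 1579}{2267 + \left(-323 + 17 \cdot 1\right)} = - \frac{4420}{2267 + \left(-323 + 17\right)} = - \frac{4420}{2267 - 306} = - \frac{4420}{1961}$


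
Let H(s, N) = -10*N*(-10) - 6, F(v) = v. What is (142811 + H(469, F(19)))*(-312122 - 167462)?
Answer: -69398202720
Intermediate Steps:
H(s, N) = -6 + 100*N (H(s, N) = 100*N - 6 = -6 + 100*N)
(142811 + H(469, F(19)))*(-312122 - 167462) = (142811 + (-6 + 100*19))*(-312122 - 167462) = (142811 + (-6 + 1900))*(-479584) = (142811 + 1894)*(-479584) = 144705*(-479584) = -69398202720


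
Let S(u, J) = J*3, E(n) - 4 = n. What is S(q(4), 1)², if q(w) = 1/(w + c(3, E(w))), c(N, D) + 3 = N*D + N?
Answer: 9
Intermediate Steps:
E(n) = 4 + n
c(N, D) = -3 + N + D*N (c(N, D) = -3 + (N*D + N) = -3 + (D*N + N) = -3 + (N + D*N) = -3 + N + D*N)
q(w) = 1/(12 + 4*w) (q(w) = 1/(w + (-3 + 3 + (4 + w)*3)) = 1/(w + (-3 + 3 + (12 + 3*w))) = 1/(w + (12 + 3*w)) = 1/(12 + 4*w))
S(u, J) = 3*J
S(q(4), 1)² = (3*1)² = 3² = 9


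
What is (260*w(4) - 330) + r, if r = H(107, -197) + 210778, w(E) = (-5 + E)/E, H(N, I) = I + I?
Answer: 209989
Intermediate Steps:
H(N, I) = 2*I
w(E) = (-5 + E)/E
r = 210384 (r = 2*(-197) + 210778 = -394 + 210778 = 210384)
(260*w(4) - 330) + r = (260*((-5 + 4)/4) - 330) + 210384 = (260*((1/4)*(-1)) - 330) + 210384 = (260*(-1/4) - 330) + 210384 = (-65 - 330) + 210384 = -395 + 210384 = 209989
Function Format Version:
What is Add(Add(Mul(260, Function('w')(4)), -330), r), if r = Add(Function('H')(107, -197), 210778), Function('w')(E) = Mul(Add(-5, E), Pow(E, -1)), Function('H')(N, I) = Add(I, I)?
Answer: 209989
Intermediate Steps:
Function('H')(N, I) = Mul(2, I)
Function('w')(E) = Mul(Pow(E, -1), Add(-5, E))
r = 210384 (r = Add(Mul(2, -197), 210778) = Add(-394, 210778) = 210384)
Add(Add(Mul(260, Function('w')(4)), -330), r) = Add(Add(Mul(260, Mul(Pow(4, -1), Add(-5, 4))), -330), 210384) = Add(Add(Mul(260, Mul(Rational(1, 4), -1)), -330), 210384) = Add(Add(Mul(260, Rational(-1, 4)), -330), 210384) = Add(Add(-65, -330), 210384) = Add(-395, 210384) = 209989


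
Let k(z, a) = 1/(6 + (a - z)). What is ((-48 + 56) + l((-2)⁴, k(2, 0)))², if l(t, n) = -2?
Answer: 36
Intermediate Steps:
k(z, a) = 1/(6 + a - z)
((-48 + 56) + l((-2)⁴, k(2, 0)))² = ((-48 + 56) - 2)² = (8 - 2)² = 6² = 36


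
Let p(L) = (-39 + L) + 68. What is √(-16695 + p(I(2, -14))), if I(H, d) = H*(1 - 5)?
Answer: I*√16674 ≈ 129.13*I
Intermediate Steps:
I(H, d) = -4*H (I(H, d) = H*(-4) = -4*H)
p(L) = 29 + L
√(-16695 + p(I(2, -14))) = √(-16695 + (29 - 4*2)) = √(-16695 + (29 - 8)) = √(-16695 + 21) = √(-16674) = I*√16674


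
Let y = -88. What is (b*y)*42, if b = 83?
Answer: -306768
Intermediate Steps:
(b*y)*42 = (83*(-88))*42 = -7304*42 = -306768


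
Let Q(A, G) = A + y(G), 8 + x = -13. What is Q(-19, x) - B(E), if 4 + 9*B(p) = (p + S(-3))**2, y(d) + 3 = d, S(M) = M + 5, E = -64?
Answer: -1409/3 ≈ -469.67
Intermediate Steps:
x = -21 (x = -8 - 13 = -21)
S(M) = 5 + M
y(d) = -3 + d
B(p) = -4/9 + (2 + p)**2/9 (B(p) = -4/9 + (p + (5 - 3))**2/9 = -4/9 + (p + 2)**2/9 = -4/9 + (2 + p)**2/9)
Q(A, G) = -3 + A + G (Q(A, G) = A + (-3 + G) = -3 + A + G)
Q(-19, x) - B(E) = (-3 - 19 - 21) - (-64)*(4 - 64)/9 = -43 - (-64)*(-60)/9 = -43 - 1*1280/3 = -43 - 1280/3 = -1409/3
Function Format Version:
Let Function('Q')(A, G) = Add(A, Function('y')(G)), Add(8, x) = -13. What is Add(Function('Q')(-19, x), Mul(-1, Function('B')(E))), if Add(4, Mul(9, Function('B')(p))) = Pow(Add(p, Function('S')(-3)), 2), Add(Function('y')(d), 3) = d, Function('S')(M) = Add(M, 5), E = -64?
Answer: Rational(-1409, 3) ≈ -469.67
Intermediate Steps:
x = -21 (x = Add(-8, -13) = -21)
Function('S')(M) = Add(5, M)
Function('y')(d) = Add(-3, d)
Function('B')(p) = Add(Rational(-4, 9), Mul(Rational(1, 9), Pow(Add(2, p), 2))) (Function('B')(p) = Add(Rational(-4, 9), Mul(Rational(1, 9), Pow(Add(p, Add(5, -3)), 2))) = Add(Rational(-4, 9), Mul(Rational(1, 9), Pow(Add(p, 2), 2))) = Add(Rational(-4, 9), Mul(Rational(1, 9), Pow(Add(2, p), 2))))
Function('Q')(A, G) = Add(-3, A, G) (Function('Q')(A, G) = Add(A, Add(-3, G)) = Add(-3, A, G))
Add(Function('Q')(-19, x), Mul(-1, Function('B')(E))) = Add(Add(-3, -19, -21), Mul(-1, Mul(Rational(1, 9), -64, Add(4, -64)))) = Add(-43, Mul(-1, Mul(Rational(1, 9), -64, -60))) = Add(-43, Mul(-1, Rational(1280, 3))) = Add(-43, Rational(-1280, 3)) = Rational(-1409, 3)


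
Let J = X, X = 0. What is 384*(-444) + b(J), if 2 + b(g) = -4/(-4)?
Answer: -170497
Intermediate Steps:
J = 0
b(g) = -1 (b(g) = -2 - 4/(-4) = -2 - 4*(-¼) = -2 + 1 = -1)
384*(-444) + b(J) = 384*(-444) - 1 = -170496 - 1 = -170497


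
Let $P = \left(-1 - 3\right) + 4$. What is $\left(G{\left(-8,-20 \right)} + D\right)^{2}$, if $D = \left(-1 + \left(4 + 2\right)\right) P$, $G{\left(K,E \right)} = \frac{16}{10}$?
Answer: $\frac{64}{25} \approx 2.56$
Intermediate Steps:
$P = 0$ ($P = -4 + 4 = 0$)
$G{\left(K,E \right)} = \frac{8}{5}$ ($G{\left(K,E \right)} = 16 \cdot \frac{1}{10} = \frac{8}{5}$)
$D = 0$ ($D = \left(-1 + \left(4 + 2\right)\right) 0 = \left(-1 + 6\right) 0 = 5 \cdot 0 = 0$)
$\left(G{\left(-8,-20 \right)} + D\right)^{2} = \left(\frac{8}{5} + 0\right)^{2} = \left(\frac{8}{5}\right)^{2} = \frac{64}{25}$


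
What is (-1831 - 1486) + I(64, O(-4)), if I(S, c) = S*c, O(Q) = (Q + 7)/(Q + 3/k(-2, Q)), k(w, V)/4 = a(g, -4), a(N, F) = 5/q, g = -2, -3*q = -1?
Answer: -265883/79 ≈ -3365.6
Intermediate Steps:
q = 1/3 (q = -1/3*(-1) = 1/3 ≈ 0.33333)
a(N, F) = 15 (a(N, F) = 5/(1/3) = 5*3 = 15)
k(w, V) = 60 (k(w, V) = 4*15 = 60)
O(Q) = (7 + Q)/(1/20 + Q) (O(Q) = (Q + 7)/(Q + 3/60) = (7 + Q)/(Q + 3*(1/60)) = (7 + Q)/(Q + 1/20) = (7 + Q)/(1/20 + Q))
(-1831 - 1486) + I(64, O(-4)) = (-1831 - 1486) + 64*(20*(7 - 4)/(1 + 20*(-4))) = -3317 + 64*(20*3/(1 - 80)) = -3317 + 64*(20*3/(-79)) = -3317 + 64*(20*(-1/79)*3) = -3317 + 64*(-60/79) = -3317 - 3840/79 = -265883/79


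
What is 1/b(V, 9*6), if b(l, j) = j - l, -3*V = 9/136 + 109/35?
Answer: 14280/786259 ≈ 0.018162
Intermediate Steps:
V = -15139/14280 (V = -(9/136 + 109/35)/3 = -⅓*15139/4760 = -15139/14280 ≈ -1.0602)
1/b(V, 9*6) = 1/(9*6 - 1*(-15139/14280)) = 1/(54 + 15139/14280) = 1/(786259/14280) = 14280/786259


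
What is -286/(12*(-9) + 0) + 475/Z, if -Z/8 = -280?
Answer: 34597/12096 ≈ 2.8602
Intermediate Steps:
Z = 2240 (Z = -8*(-280) = 2240)
-286/(12*(-9) + 0) + 475/Z = -286/(12*(-9) + 0) + 475/2240 = -286/(-108 + 0) + 475*(1/2240) = -286/(-108) + 95/448 = -286*(-1/108) + 95/448 = 143/54 + 95/448 = 34597/12096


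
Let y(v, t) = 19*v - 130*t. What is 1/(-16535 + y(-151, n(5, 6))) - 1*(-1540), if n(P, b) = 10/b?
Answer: 90647477/58862 ≈ 1540.0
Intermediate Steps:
y(v, t) = -130*t + 19*v
1/(-16535 + y(-151, n(5, 6))) - 1*(-1540) = 1/(-16535 + (-1300/6 + 19*(-151))) - 1*(-1540) = 1/(-16535 + (-1300/6 - 2869)) + 1540 = 1/(-16535 + (-130*5/3 - 2869)) + 1540 = 1/(-16535 + (-650/3 - 2869)) + 1540 = 1/(-16535 - 9257/3) + 1540 = 1/(-58862/3) + 1540 = -3/58862 + 1540 = 90647477/58862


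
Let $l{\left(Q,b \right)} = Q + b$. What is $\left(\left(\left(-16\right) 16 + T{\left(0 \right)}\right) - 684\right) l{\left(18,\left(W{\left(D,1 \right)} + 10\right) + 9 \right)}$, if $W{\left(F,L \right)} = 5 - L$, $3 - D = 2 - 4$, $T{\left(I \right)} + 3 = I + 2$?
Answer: $-38581$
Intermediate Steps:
$T{\left(I \right)} = -1 + I$ ($T{\left(I \right)} = -3 + \left(I + 2\right) = -3 + \left(2 + I\right) = -1 + I$)
$D = 5$ ($D = 3 - \left(2 - 4\right) = 3 - -2 = 3 + 2 = 5$)
$\left(\left(\left(-16\right) 16 + T{\left(0 \right)}\right) - 684\right) l{\left(18,\left(W{\left(D,1 \right)} + 10\right) + 9 \right)} = \left(\left(\left(-16\right) 16 + \left(-1 + 0\right)\right) - 684\right) \left(18 + \left(\left(\left(5 - 1\right) + 10\right) + 9\right)\right) = \left(\left(-256 - 1\right) - 684\right) \left(18 + \left(\left(\left(5 - 1\right) + 10\right) + 9\right)\right) = \left(-257 - 684\right) \left(18 + \left(\left(4 + 10\right) + 9\right)\right) = - 941 \left(18 + \left(14 + 9\right)\right) = - 941 \left(18 + 23\right) = \left(-941\right) 41 = -38581$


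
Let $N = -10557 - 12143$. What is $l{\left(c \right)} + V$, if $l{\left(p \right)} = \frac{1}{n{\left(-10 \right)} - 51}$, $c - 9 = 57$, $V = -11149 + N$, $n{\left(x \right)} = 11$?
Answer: $- \frac{1353961}{40} \approx -33849.0$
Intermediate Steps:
$N = -22700$
$V = -33849$ ($V = -11149 - 22700 = -33849$)
$c = 66$ ($c = 9 + 57 = 66$)
$l{\left(p \right)} = - \frac{1}{40}$ ($l{\left(p \right)} = \frac{1}{11 - 51} = \frac{1}{-40} = - \frac{1}{40}$)
$l{\left(c \right)} + V = - \frac{1}{40} - 33849 = - \frac{1353961}{40}$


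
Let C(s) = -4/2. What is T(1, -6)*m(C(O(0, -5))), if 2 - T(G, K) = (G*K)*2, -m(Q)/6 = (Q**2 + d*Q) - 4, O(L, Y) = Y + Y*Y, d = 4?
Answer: 672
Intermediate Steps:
O(L, Y) = Y + Y**2
C(s) = -2 (C(s) = -4*1/2 = -2)
m(Q) = 24 - 24*Q - 6*Q**2 (m(Q) = -6*((Q**2 + 4*Q) - 4) = -6*(-4 + Q**2 + 4*Q) = 24 - 24*Q - 6*Q**2)
T(G, K) = 2 - 2*G*K (T(G, K) = 2 - G*K*2 = 2 - 2*G*K)
T(1, -6)*m(C(O(0, -5))) = (2 - 2*1*(-6))*(24 - 24*(-2) - 6*(-2)**2) = (2 + 12)*(24 + 48 - 6*4) = 14*(24 + 48 - 24) = 14*48 = 672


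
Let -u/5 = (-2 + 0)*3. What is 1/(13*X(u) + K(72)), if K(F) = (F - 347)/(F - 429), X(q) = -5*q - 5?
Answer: -357/719080 ≈ -0.00049647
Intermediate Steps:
u = 30 (u = -5*(-2 + 0)*3 = -(-10)*3 = -5*(-6) = 30)
X(q) = -5 - 5*q
K(F) = (-347 + F)/(-429 + F)
1/(13*X(u) + K(72)) = 1/(13*(-5 - 5*30) + (-347 + 72)/(-429 + 72)) = 1/(13*(-5 - 150) - 275/(-357)) = 1/(13*(-155) - 1/357*(-275)) = 1/(-2015 + 275/357) = 1/(-719080/357) = -357/719080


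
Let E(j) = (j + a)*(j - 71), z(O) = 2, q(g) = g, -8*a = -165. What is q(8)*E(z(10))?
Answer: -12489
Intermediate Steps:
a = 165/8 (a = -1/8*(-165) = 165/8 ≈ 20.625)
E(j) = (-71 + j)*(165/8 + j) (E(j) = (j + 165/8)*(j - 71) = (165/8 + j)*(-71 + j) = (-71 + j)*(165/8 + j))
q(8)*E(z(10)) = 8*(-11715/8 + 2**2 - 403/8*2) = 8*(-11715/8 + 4 - 403/4) = 8*(-12489/8) = -12489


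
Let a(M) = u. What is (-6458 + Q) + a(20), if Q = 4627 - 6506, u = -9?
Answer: -8346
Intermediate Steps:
a(M) = -9
Q = -1879
(-6458 + Q) + a(20) = (-6458 - 1879) - 9 = -8337 - 9 = -8346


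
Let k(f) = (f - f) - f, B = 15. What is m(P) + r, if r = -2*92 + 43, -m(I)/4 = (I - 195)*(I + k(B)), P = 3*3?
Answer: -4605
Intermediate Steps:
k(f) = -f (k(f) = 0 - f = -f)
P = 9
m(I) = -4*(-195 + I)*(-15 + I) (m(I) = -4*(I - 195)*(I - 1*15) = -4*(-195 + I)*(I - 15) = -4*(-195 + I)*(-15 + I))
r = -141 (r = -184 + 43 = -141)
m(P) + r = (-11700 - 4*9² + 840*9) - 141 = (-11700 - 4*81 + 7560) - 141 = (-11700 - 324 + 7560) - 141 = -4464 - 141 = -4605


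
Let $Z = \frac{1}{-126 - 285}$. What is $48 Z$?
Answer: $- \frac{16}{137} \approx -0.11679$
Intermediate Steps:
$Z = - \frac{1}{411}$ ($Z = \frac{1}{-411} = - \frac{1}{411} \approx -0.0024331$)
$48 Z = 48 \left(- \frac{1}{411}\right) = - \frac{16}{137}$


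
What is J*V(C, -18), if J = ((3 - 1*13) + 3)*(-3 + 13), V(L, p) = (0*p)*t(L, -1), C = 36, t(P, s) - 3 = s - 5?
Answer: 0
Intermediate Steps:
t(P, s) = -2 + s (t(P, s) = 3 + (s - 5) = 3 + (-5 + s) = -2 + s)
V(L, p) = 0 (V(L, p) = (0*p)*(-2 - 1) = 0*(-3) = 0)
J = -70 (J = ((3 - 13) + 3)*10 = (-10 + 3)*10 = -7*10 = -70)
J*V(C, -18) = -70*0 = 0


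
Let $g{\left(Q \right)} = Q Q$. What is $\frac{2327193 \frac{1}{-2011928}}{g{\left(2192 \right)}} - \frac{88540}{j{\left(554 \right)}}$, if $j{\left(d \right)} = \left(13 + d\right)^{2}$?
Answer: $- \frac{855920506758254057}{3107847156875532288} \approx -0.27541$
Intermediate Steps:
$g{\left(Q \right)} = Q^{2}$
$\frac{2327193 \frac{1}{-2011928}}{g{\left(2192 \right)}} - \frac{88540}{j{\left(554 \right)}} = \frac{2327193 \frac{1}{-2011928}}{2192^{2}} - \frac{88540}{\left(13 + 554\right)^{2}} = \frac{2327193 \left(- \frac{1}{2011928}\right)}{4804864} - \frac{88540}{567^{2}} = \left(- \frac{2327193}{2011928}\right) \frac{1}{4804864} - \frac{88540}{321489} = - \frac{2327193}{9667040417792} - \frac{88540}{321489} = - \frac{855920506758254057}{3107847156875532288}$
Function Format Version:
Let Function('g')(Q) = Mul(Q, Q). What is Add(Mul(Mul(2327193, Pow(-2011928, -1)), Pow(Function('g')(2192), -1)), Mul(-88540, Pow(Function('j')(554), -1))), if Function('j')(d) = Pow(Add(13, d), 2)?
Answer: Rational(-855920506758254057, 3107847156875532288) ≈ -0.27541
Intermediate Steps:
Function('g')(Q) = Pow(Q, 2)
Add(Mul(Mul(2327193, Pow(-2011928, -1)), Pow(Function('g')(2192), -1)), Mul(-88540, Pow(Function('j')(554), -1))) = Add(Mul(Mul(2327193, Pow(-2011928, -1)), Pow(Pow(2192, 2), -1)), Mul(-88540, Pow(Pow(Add(13, 554), 2), -1))) = Add(Mul(Mul(2327193, Rational(-1, 2011928)), Pow(4804864, -1)), Mul(-88540, Pow(Pow(567, 2), -1))) = Add(Mul(Rational(-2327193, 2011928), Rational(1, 4804864)), Mul(-88540, Pow(321489, -1))) = Add(Rational(-2327193, 9667040417792), Mul(-88540, Rational(1, 321489))) = Add(Rational(-2327193, 9667040417792), Rational(-88540, 321489)) = Rational(-855920506758254057, 3107847156875532288)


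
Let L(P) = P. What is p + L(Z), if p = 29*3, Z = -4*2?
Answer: 79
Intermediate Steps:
Z = -8
p = 87
p + L(Z) = 87 - 8 = 79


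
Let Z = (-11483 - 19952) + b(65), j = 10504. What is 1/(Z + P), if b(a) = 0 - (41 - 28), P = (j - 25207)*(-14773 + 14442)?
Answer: 1/4835245 ≈ 2.0681e-7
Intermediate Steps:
P = 4866693 (P = (10504 - 25207)*(-14773 + 14442) = -14703*(-331) = 4866693)
b(a) = -13 (b(a) = 0 - 1*13 = 0 - 13 = -13)
Z = -31448 (Z = (-11483 - 19952) - 13 = -31435 - 13 = -31448)
1/(Z + P) = 1/(-31448 + 4866693) = 1/4835245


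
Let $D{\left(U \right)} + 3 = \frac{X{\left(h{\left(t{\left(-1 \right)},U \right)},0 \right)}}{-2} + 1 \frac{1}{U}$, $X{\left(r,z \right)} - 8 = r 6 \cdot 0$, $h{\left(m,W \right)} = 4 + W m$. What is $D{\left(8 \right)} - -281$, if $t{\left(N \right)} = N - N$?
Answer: $\frac{2193}{8} \approx 274.13$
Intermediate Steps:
$t{\left(N \right)} = 0$
$X{\left(r,z \right)} = 8$ ($X{\left(r,z \right)} = 8 + r 6 \cdot 0 = 8 + 6 r 0 = 8 + 0 = 8$)
$D{\left(U \right)} = -7 + \frac{1}{U}$ ($D{\left(U \right)} = -3 + \left(\frac{8}{-2} + 1 \frac{1}{U}\right) = -3 + \left(8 \left(- \frac{1}{2}\right) + \frac{1}{U}\right) = -3 - \left(4 - \frac{1}{U}\right) = -7 + \frac{1}{U}$)
$D{\left(8 \right)} - -281 = \left(-7 + \frac{1}{8}\right) - -281 = \left(-7 + \frac{1}{8}\right) + 281 = - \frac{55}{8} + 281 = \frac{2193}{8}$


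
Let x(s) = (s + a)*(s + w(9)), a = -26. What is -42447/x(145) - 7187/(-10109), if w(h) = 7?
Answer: -299098267/182851592 ≈ -1.6357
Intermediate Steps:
x(s) = (-26 + s)*(7 + s) (x(s) = (s - 26)*(s + 7) = (-26 + s)*(7 + s))
-42447/x(145) - 7187/(-10109) = -42447/(-182 + 145**2 - 19*145) - 7187/(-10109) = -42447/(-182 + 21025 - 2755) - 7187*(-1/10109) = -42447/18088 + 7187/10109 = -299098267/182851592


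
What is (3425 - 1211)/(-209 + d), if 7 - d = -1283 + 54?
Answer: 2214/1027 ≈ 2.1558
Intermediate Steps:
d = 1236 (d = 7 - (-1283 + 54) = 7 - 1*(-1229) = 7 + 1229 = 1236)
(3425 - 1211)/(-209 + d) = (3425 - 1211)/(-209 + 1236) = 2214/1027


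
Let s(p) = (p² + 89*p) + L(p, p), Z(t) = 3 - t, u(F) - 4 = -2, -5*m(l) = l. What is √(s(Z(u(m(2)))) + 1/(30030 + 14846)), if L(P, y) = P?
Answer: √45815221023/22438 ≈ 9.5394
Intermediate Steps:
m(l) = -l/5
u(F) = 2 (u(F) = 4 - 2 = 2)
s(p) = p² + 90*p (s(p) = (p² + 89*p) + p = p² + 90*p)
√(s(Z(u(m(2)))) + 1/(30030 + 14846)) = √((3 - 1*2)*(90 + (3 - 1*2)) + 1/(30030 + 14846)) = √((3 - 2)*(90 + (3 - 2)) + 1/44876) = √(1*(90 + 1) + 1/44876) = √(1*91 + 1/44876) = √(91 + 1/44876) = √(4083717/44876) = √45815221023/22438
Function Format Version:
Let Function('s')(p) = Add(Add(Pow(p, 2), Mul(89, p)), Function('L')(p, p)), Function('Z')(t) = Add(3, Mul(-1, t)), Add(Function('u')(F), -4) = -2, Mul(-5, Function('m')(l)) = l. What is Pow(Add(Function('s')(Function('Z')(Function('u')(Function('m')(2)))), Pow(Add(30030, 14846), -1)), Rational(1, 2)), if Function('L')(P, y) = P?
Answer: Mul(Rational(1, 22438), Pow(45815221023, Rational(1, 2))) ≈ 9.5394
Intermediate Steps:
Function('m')(l) = Mul(Rational(-1, 5), l)
Function('u')(F) = 2 (Function('u')(F) = Add(4, -2) = 2)
Function('s')(p) = Add(Pow(p, 2), Mul(90, p)) (Function('s')(p) = Add(Add(Pow(p, 2), Mul(89, p)), p) = Add(Pow(p, 2), Mul(90, p)))
Pow(Add(Function('s')(Function('Z')(Function('u')(Function('m')(2)))), Pow(Add(30030, 14846), -1)), Rational(1, 2)) = Pow(Add(Mul(Add(3, Mul(-1, 2)), Add(90, Add(3, Mul(-1, 2)))), Pow(Add(30030, 14846), -1)), Rational(1, 2)) = Pow(Add(Mul(Add(3, -2), Add(90, Add(3, -2))), Pow(44876, -1)), Rational(1, 2)) = Pow(Add(Mul(1, Add(90, 1)), Rational(1, 44876)), Rational(1, 2)) = Pow(Add(Mul(1, 91), Rational(1, 44876)), Rational(1, 2)) = Pow(Add(91, Rational(1, 44876)), Rational(1, 2)) = Pow(Rational(4083717, 44876), Rational(1, 2)) = Mul(Rational(1, 22438), Pow(45815221023, Rational(1, 2)))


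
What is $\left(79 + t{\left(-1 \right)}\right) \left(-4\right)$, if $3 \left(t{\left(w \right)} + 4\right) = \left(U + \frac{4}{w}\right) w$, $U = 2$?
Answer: $- \frac{908}{3} \approx -302.67$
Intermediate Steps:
$t{\left(w \right)} = -4 + \frac{w \left(2 + \frac{4}{w}\right)}{3}$ ($t{\left(w \right)} = -4 + \frac{\left(2 + \frac{4}{w}\right) w}{3} = -4 + \frac{w \left(2 + \frac{4}{w}\right)}{3}$)
$\left(79 + t{\left(-1 \right)}\right) \left(-4\right) = \left(79 + \left(- \frac{8}{3} + \frac{2}{3} \left(-1\right)\right)\right) \left(-4\right) = \left(79 - \frac{10}{3}\right) \left(-4\right) = \frac{227}{3} \left(-4\right) = - \frac{908}{3}$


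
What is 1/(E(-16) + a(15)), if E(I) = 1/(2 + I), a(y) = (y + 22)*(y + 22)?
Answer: 14/19165 ≈ 0.00073050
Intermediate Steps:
a(y) = (22 + y)² (a(y) = (22 + y)*(22 + y) = (22 + y)²)
1/(E(-16) + a(15)) = 1/(1/(2 - 16) + (22 + 15)²) = 1/(1/(-14) + 37²) = 1/(-1/14 + 1369) = 1/(19165/14) = 14/19165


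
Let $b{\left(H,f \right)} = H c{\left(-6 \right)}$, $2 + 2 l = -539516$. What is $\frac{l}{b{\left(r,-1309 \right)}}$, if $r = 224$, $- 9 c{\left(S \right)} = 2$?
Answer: $\frac{346833}{64} \approx 5419.3$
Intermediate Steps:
$l = -269759$ ($l = -1 + \frac{1}{2} \left(-539516\right) = -1 - 269758 = -269759$)
$c{\left(S \right)} = - \frac{2}{9}$ ($c{\left(S \right)} = \left(- \frac{1}{9}\right) 2 = - \frac{2}{9}$)
$b{\left(H,f \right)} = - \frac{2 H}{9}$ ($b{\left(H,f \right)} = H \left(- \frac{2}{9}\right) = - \frac{2 H}{9}$)
$\frac{l}{b{\left(r,-1309 \right)}} = - \frac{269759}{\left(- \frac{2}{9}\right) 224} = - \frac{269759}{- \frac{448}{9}} = \left(-269759\right) \left(- \frac{9}{448}\right) = \frac{346833}{64}$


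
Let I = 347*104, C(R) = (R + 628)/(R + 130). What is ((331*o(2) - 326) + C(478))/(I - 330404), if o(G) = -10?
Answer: 1104791/89472064 ≈ 0.012348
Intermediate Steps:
C(R) = (628 + R)/(130 + R)
I = 36088
((331*o(2) - 326) + C(478))/(I - 330404) = ((331*(-10) - 326) + (628 + 478)/(130 + 478))/(36088 - 330404) = ((-3310 - 326) + 1106/608)/(-294316) = (-3636 + (1/608)*1106)*(-1/294316) = (-3636 + 553/304)*(-1/294316) = -1104791/304*(-1/294316) = 1104791/89472064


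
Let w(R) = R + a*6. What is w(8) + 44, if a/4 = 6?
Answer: 196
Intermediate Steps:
a = 24 (a = 4*6 = 24)
w(R) = 144 + R (w(R) = R + 24*6 = R + 144 = 144 + R)
w(8) + 44 = (144 + 8) + 44 = 152 + 44 = 196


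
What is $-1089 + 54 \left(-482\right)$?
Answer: $-27117$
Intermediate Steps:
$-1089 + 54 \left(-482\right) = -1089 - 26028 = -27117$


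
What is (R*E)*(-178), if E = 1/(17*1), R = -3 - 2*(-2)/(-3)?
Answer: 2314/51 ≈ 45.373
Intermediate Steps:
R = -13/3 (R = -3 + 4*(-⅓) = -3 - 4/3 = -13/3 ≈ -4.3333)
E = 1/17 ≈ 0.058824
(R*E)*(-178) = -13/3*1/17*(-178) = -13/51*(-178) = 2314/51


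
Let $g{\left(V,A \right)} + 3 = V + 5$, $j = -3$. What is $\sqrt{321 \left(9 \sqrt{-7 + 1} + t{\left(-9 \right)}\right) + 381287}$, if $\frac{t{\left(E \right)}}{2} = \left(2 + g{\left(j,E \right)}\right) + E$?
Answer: $\sqrt{376151 + 2889 i \sqrt{6}} \approx 613.34 + 5.769 i$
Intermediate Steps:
$g{\left(V,A \right)} = 2 + V$ ($g{\left(V,A \right)} = -3 + \left(V + 5\right) = -3 + \left(5 + V\right) = 2 + V$)
$t{\left(E \right)} = 2 + 2 E$ ($t{\left(E \right)} = 2 \left(\left(2 + \left(2 - 3\right)\right) + E\right) = 2 \left(\left(2 - 1\right) + E\right) = 2 \left(1 + E\right) = 2 + 2 E$)
$\sqrt{321 \left(9 \sqrt{-7 + 1} + t{\left(-9 \right)}\right) + 381287} = \sqrt{321 \left(9 \sqrt{-7 + 1} + \left(2 + 2 \left(-9\right)\right)\right) + 381287} = \sqrt{321 \left(9 \sqrt{-6} + \left(2 - 18\right)\right) + 381287} = \sqrt{321 \left(9 i \sqrt{6} - 16\right) + 381287} = \sqrt{321 \left(-16 + 9 i \sqrt{6}\right) + 381287} = \sqrt{\left(-5136 + 2889 i \sqrt{6}\right) + 381287} = \sqrt{376151 + 2889 i \sqrt{6}}$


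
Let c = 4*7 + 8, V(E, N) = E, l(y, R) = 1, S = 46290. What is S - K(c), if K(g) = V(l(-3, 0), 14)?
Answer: 46289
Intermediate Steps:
c = 36 (c = 28 + 8 = 36)
K(g) = 1
S - K(c) = 46290 - 1*1 = 46290 - 1 = 46289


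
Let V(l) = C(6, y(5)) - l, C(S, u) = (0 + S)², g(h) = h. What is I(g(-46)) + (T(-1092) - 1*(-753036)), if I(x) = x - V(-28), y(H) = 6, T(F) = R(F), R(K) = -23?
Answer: 752903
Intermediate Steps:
T(F) = -23
C(S, u) = S²
V(l) = 36 - l (V(l) = 6² - l = 36 - l)
I(x) = -64 + x (I(x) = x - (36 - 1*(-28)) = x - (36 + 28) = x - 1*64 = x - 64 = -64 + x)
I(g(-46)) + (T(-1092) - 1*(-753036)) = (-64 - 46) + (-23 - 1*(-753036)) = -110 + (-23 + 753036) = -110 + 753013 = 752903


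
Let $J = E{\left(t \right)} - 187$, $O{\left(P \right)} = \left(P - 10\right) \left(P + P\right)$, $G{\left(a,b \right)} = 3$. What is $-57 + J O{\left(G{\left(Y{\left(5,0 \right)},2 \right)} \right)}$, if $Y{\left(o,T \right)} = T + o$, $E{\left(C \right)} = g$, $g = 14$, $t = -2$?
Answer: $7209$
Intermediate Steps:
$E{\left(C \right)} = 14$
$O{\left(P \right)} = 2 P \left(-10 + P\right)$ ($O{\left(P \right)} = \left(-10 + P\right) 2 P = 2 P \left(-10 + P\right)$)
$J = -173$ ($J = 14 - 187 = -173$)
$-57 + J O{\left(G{\left(Y{\left(5,0 \right)},2 \right)} \right)} = -57 - 173 \cdot 2 \cdot 3 \left(-10 + 3\right) = -57 - 173 \cdot 2 \cdot 3 \left(-7\right) = -57 - -7266 = -57 + 7266 = 7209$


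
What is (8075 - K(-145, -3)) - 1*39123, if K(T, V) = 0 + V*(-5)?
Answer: -31063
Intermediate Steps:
K(T, V) = -5*V (K(T, V) = 0 - 5*V = -5*V)
(8075 - K(-145, -3)) - 1*39123 = (8075 - (-5)*(-3)) - 1*39123 = (8075 - 1*15) - 39123 = (8075 - 15) - 39123 = 8060 - 39123 = -31063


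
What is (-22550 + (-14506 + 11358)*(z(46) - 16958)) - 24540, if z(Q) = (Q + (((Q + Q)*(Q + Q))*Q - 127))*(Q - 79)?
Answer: 40491534186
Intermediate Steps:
z(Q) = (-79 + Q)*(-127 + Q + 4*Q³) (z(Q) = (Q + (((2*Q)*(2*Q))*Q - 127))*(-79 + Q) = (Q + ((4*Q²)*Q - 127))*(-79 + Q) = (Q + (4*Q³ - 127))*(-79 + Q) = (Q + (-127 + 4*Q³))*(-79 + Q) = (-127 + Q + 4*Q³)*(-79 + Q) = (-79 + Q)*(-127 + Q + 4*Q³))
(-22550 + (-14506 + 11358)*(z(46) - 16958)) - 24540 = (-22550 + (-14506 + 11358)*((10033 + 46² - 316*46³ - 206*46 + 4*46⁴) - 16958)) - 24540 = (-22550 - 3148*((10033 + 2116 - 316*97336 - 9476 + 4*4477456) - 16958)) - 24540 = (-22550 - 3148*((10033 + 2116 - 30758176 - 9476 + 17909824) - 16958)) - 24540 = (-22550 - 3148*(-12845679 - 16958)) - 24540 = (-22550 - 3148*(-12862637)) - 24540 = (-22550 + 40491581276) - 24540 = 40491558726 - 24540 = 40491534186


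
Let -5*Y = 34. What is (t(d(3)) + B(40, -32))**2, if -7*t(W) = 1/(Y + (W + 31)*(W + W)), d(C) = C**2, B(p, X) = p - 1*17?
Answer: 329614922641/623101444 ≈ 528.99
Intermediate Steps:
B(p, X) = -17 + p (B(p, X) = p - 17 = -17 + p)
Y = -34/5 (Y = -1/5*34 = -34/5 ≈ -6.8000)
t(W) = -1/(7*(-34/5 + 2*W*(31 + W))) (t(W) = -1/(7*(-34/5 + (W + 31)*(W + W))) = -1/(7*(-34/5 + (31 + W)*(2*W))) = -1/(7*(-34/5 + 2*W*(31 + W))))
(t(d(3)) + B(40, -32))**2 = (-5/(-238 + 70*(3**2)**2 + 2170*3**2) + (-17 + 40))**2 = (-5/(-238 + 70*9**2 + 2170*9) + 23)**2 = (-5/(-238 + 70*81 + 19530) + 23)**2 = (-5/(-238 + 5670 + 19530) + 23)**2 = (-5/24962 + 23)**2 = (574121/24962)**2 = 329614922641/623101444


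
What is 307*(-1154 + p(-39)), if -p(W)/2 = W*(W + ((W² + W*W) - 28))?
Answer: 70885072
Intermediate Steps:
p(W) = -2*W*(-28 + W + 2*W²) (p(W) = -2*W*(W + ((W² + W*W) - 28)) = -2*W*(W + ((W² + W²) - 28)) = -2*W*(W + (2*W² - 28)) = -2*W*(W + (-28 + 2*W²)) = -2*W*(-28 + W + 2*W²))
307*(-1154 + p(-39)) = 307*(-1154 + 2*(-39)*(28 - 1*(-39) - 2*(-39)²)) = 307*(-1154 + 2*(-39)*(28 + 39 - 2*1521)) = 307*(-1154 + 2*(-39)*(28 + 39 - 3042)) = 307*(-1154 + 2*(-39)*(-2975)) = 307*(-1154 + 232050) = 307*230896 = 70885072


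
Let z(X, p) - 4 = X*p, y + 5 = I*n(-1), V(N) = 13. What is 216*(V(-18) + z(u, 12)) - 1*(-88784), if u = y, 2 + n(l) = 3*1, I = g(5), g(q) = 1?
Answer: 82088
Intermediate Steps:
I = 1
n(l) = 1 (n(l) = -2 + 3*1 = -2 + 3 = 1)
y = -4 (y = -5 + 1*1 = -5 + 1 = -4)
u = -4
z(X, p) = 4 + X*p
216*(V(-18) + z(u, 12)) - 1*(-88784) = 216*(13 + (4 - 4*12)) - 1*(-88784) = 216*(13 + (4 - 48)) + 88784 = 216*(13 - 44) + 88784 = 216*(-31) + 88784 = -6696 + 88784 = 82088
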